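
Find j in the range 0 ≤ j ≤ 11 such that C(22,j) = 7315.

4

C(22,j) increases on 0 ≤ j ≤ 11. C(22,3) = 1540 and C(22,4) = 7315, so j = 4.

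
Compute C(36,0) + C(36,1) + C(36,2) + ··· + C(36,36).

The entries of row 36 sum to 2^36 = 68719476736.

68719476736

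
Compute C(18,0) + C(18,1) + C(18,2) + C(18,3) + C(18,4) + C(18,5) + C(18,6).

1 + 18 + 153 + 816 + 3060 + 8568 + 18564 = 31180.

31180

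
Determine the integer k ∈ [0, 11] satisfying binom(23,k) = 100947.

C(23,k) increases on 0 ≤ k ≤ 11. C(23,5) = 33649 and C(23,6) = 100947, so k = 6.

6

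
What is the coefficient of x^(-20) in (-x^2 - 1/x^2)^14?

91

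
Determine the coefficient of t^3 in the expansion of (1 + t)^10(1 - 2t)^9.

78

Coefficient of t^3 = Σ_{j} C(10,j)·1^j·C(9,3-j)·(-2)^(3-j) for j from 0 to 3.
= (-672) + 1440 + (-810) + 120 = 78.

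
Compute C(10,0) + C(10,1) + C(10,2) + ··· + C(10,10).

1024

The entries of row 10 sum to 2^10 = 1024.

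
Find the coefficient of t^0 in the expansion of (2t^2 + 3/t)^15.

General term: C(15,j)·(2t^2)^j·(3/t)^(15-j), with t-exponent 2j − 1(15−j) = 3j − 15.
Set 3j − 15 = 0: j = 5.
C(15,5) = 3003; 2^5 = 32; 3^10 = 59049.
Coefficient = 3003 · 32 · 59049 = 5674372704.

5674372704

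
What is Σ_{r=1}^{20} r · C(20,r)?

10485760

Since r·C(20,r) = 20·C(19,r−1), the sum is 20·2^19 = 20·524288 = 10485760.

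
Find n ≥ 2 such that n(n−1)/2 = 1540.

56

n(n−1)/2 = 1540 ⇒ n(n−1) = 3080. Since 56·55 = 3080, n = 56.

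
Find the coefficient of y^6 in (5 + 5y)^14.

18328857421875

The general term is C(14,j)·(5)^j·(5y)^(14-j); the y^6 term has j = 8.
C(14,8) = 3003.
Coefficient = C(14,8) · 5^8 · 5^6 = 3003 · 390625 · 15625 = 18328857421875.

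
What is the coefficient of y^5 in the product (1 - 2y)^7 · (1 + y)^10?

Coefficient of y^5 = Σ_{j} C(7,j)·(-2)^j·C(10,5-j)·1^(5-j) for j from 0 to 5.
= 252 + (-2940) + 10080 + (-12600) + 5600 + (-672) = -280.

-280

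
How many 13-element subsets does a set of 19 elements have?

27132

C(19,13) = C(19,6) by symmetry.
C(19,6) = (19·18·17·16·15·14) / 6! = 19535040 / 720 = 27132.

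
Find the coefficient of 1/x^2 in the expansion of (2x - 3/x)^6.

4860

General term: C(6,j)·(2x)^j·(-3/x)^(6-j), with x-exponent 1j − 1(6−j) = 2j − 6.
Set 2j − 6 = -2: j = 2.
C(6,2) = 15; 2^2 = 4; (-3)^4 = 81.
Coefficient = 15 · 4 · 81 = 4860.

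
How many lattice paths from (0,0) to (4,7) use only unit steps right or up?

330

Each path is a sequence of 11 steps with 4 rights: C(11,4) = 330.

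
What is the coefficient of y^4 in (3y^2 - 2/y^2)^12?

-55427328

General term: C(12,j)·(3y^2)^j·(-2/y^2)^(12-j), with y-exponent 2j − 2(12−j) = 4j − 24.
Set 4j − 24 = 4: j = 7.
C(12,7) = 792; 3^7 = 2187; (-2)^5 = -32.
Coefficient = 792 · 2187 · (-32) = -55427328.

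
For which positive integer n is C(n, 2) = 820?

n(n−1)/2 = 820 ⇒ n(n−1) = 1640. Since 41·40 = 1640, n = 41.

41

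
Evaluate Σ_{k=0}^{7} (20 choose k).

137980

1 + 20 + 190 + 1140 + 4845 + 15504 + 38760 + 77520 = 137980.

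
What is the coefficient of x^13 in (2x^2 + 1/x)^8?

1024

General term: C(8,j)·(2x^2)^j·(1/x)^(8-j), with x-exponent 2j − 1(8−j) = 3j − 8.
Set 3j − 8 = 13: j = 7.
C(8,7) = 8; 2^7 = 128; 1^1 = 1.
Coefficient = 8 · 128 · 1 = 1024.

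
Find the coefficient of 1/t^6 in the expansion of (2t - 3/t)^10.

General term: C(10,j)·(2t)^j·(-3/t)^(10-j), with t-exponent 1j − 1(10−j) = 2j − 10.
Set 2j − 10 = -6: j = 2.
C(10,2) = 45; 2^2 = 4; (-3)^8 = 6561.
Coefficient = 45 · 4 · 6561 = 1180980.

1180980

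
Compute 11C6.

462

C(11,6) = C(11,5) by symmetry.
C(11,5) = (11·10·9·8·7) / 5! = 55440 / 120 = 462.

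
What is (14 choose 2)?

91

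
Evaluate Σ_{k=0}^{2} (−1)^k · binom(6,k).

10

The partial alternating sum Σ_{k=0}^{2} (−1)^k C(6,k) = (−1)^2 C(5,2) = 10.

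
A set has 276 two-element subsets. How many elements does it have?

n(n−1)/2 = 276 ⇒ n(n−1) = 552. Since 24·23 = 552, n = 24.

24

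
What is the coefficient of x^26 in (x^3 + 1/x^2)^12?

66

General term: C(12,j)·(x^3)^j·(1/x^2)^(12-j), with x-exponent 3j − 2(12−j) = 5j − 24.
Set 5j − 24 = 26: j = 10.
C(12,10) = 66; 1^10 = 1; 1^2 = 1.
Coefficient = 66 · 1 · 1 = 66.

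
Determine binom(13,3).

286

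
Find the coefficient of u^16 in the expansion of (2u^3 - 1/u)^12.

General term: C(12,j)·(2u^3)^j·(-1/u)^(12-j), with u-exponent 3j − 1(12−j) = 4j − 12.
Set 4j − 12 = 16: j = 7.
C(12,7) = 792; 2^7 = 128; (-1)^5 = -1.
Coefficient = 792 · 128 · (-1) = -101376.

-101376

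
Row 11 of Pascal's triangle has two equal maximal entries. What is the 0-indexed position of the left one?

For odd n = 11, C(11,j) peaks at j = (n−1)/2 and (n+1)/2; the lower is 5.

5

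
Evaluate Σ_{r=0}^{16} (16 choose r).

The entries of row 16 sum to 2^16 = 65536.

65536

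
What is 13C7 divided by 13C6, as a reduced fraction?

1

C(n,k+1)/C(n,k) = (n−k)/(k+1) = (13−6)/(6+1) = 7/7 = 1.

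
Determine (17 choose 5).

C(17,5) = (17·16·15·14·13) / 5! = 742560 / 120 = 6188.

6188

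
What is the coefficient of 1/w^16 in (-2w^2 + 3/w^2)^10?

-393660

General term: C(10,j)·(-2w^2)^j·(3/w^2)^(10-j), with w-exponent 2j − 2(10−j) = 4j − 20.
Set 4j − 20 = -16: j = 1.
C(10,1) = 10; (-2)^1 = -2; 3^9 = 19683.
Coefficient = 10 · (-2) · 19683 = -393660.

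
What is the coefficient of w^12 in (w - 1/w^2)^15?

-15

General term: C(15,j)·(w)^j·(-1/w^2)^(15-j), with w-exponent 1j − 2(15−j) = 3j − 30.
Set 3j − 30 = 12: j = 14.
C(15,14) = 15; 1^14 = 1; (-1)^1 = -1.
Coefficient = 15 · 1 · (-1) = -15.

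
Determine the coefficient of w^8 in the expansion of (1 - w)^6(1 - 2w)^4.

456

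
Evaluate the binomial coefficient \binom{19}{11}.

75582

C(19,11) = C(19,8) by symmetry.
C(19,8) = (19·18·17·16·15·14·13·12) / 8! = 3047466240 / 40320 = 75582.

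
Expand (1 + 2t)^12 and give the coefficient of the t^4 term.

7920

The general term is C(12,j)·(1)^j·(2t)^(12-j); the t^4 term has j = 8.
C(12,8) = 495.
Coefficient = C(12,8) · 2^4 = 495 · 16 = 7920.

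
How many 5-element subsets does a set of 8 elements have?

C(8,5) = C(8,3) by symmetry.
C(8,3) = (8·7·6) / 3! = 336 / 6 = 56.

56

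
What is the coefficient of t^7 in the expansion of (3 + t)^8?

24

The general term is C(8,j)·(3)^j·(t)^(8-j); the t^7 term has j = 1.
C(8,1) = 8.
Coefficient = C(8,1) · 3^1 = 8 · 3 = 24.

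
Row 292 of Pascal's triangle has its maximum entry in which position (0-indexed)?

146

C(292,m) is maximized at m = 292/2 = 146.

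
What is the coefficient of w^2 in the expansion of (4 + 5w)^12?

1730150400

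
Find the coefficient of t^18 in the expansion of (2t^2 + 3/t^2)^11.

General term: C(11,j)·(2t^2)^j·(3/t^2)^(11-j), with t-exponent 2j − 2(11−j) = 4j − 22.
Set 4j − 22 = 18: j = 10.
C(11,10) = 11; 2^10 = 1024; 3^1 = 3.
Coefficient = 11 · 1024 · 3 = 33792.

33792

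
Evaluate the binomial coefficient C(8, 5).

56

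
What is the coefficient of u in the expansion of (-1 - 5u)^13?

The general term is C(13,j)·(-1)^j·(-5u)^(13-j); the u^1 term has j = 12.
C(13,12) = 13.
Coefficient = C(13,12) · (-5)^1 = 13 · (-5) = -65.

-65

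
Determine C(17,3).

680

C(17,3) = (17·16·15) / 3! = 4080 / 6 = 680.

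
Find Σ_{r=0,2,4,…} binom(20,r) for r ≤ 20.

Half of (1+1)^20 + (1−1)^20 gives the even-index sum: 2^19 = 524288.

524288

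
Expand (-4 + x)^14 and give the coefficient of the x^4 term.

The general term is C(14,j)·(-4)^j·(x)^(14-j); the x^4 term has j = 10.
C(14,10) = 1001.
Coefficient = C(14,10) · (-4)^10 = 1001 · 1048576 = 1049624576.

1049624576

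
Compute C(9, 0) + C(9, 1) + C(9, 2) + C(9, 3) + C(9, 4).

256

1 + 9 + 36 + 84 + 126 = 256.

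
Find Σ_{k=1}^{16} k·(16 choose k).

524288

Since k·C(16,k) = 16·C(15,k−1), the sum is 16·2^15 = 16·32768 = 524288.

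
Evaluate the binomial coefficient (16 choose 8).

C(16,8) = (16·15·14·13·12·11·10·9) / 8! = 518918400 / 40320 = 12870.

12870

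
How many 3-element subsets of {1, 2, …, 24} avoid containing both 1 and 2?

2002

All 3-subsets: C(24,3) = 2024. Those containing both fixed elements: C(22,1) = 22.
2024 − 22 = 2002.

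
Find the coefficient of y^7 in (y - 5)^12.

The general term is C(12,j)·(y)^j·(-5)^(12-j); the y^7 term has j = 7.
C(12,7) = 792.
Coefficient = C(12,7) · (-5)^5 = 792 · (-3125) = -2475000.

-2475000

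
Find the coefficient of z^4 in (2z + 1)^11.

5280

The general term is C(11,j)·(2z)^j·(1)^(11-j); the z^4 term has j = 4.
C(11,4) = 330.
Coefficient = C(11,4) · 2^4 = 330 · 16 = 5280.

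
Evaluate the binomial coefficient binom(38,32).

2760681

C(38,32) = C(38,6) by symmetry.
C(38,6) = (38·37·36·35·34·33) / 6! = 1987690320 / 720 = 2760681.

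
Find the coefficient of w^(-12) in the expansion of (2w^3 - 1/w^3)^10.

-960

General term: C(10,j)·(2w^3)^j·(-1/w^3)^(10-j), with w-exponent 3j − 3(10−j) = 6j − 30.
Set 6j − 30 = -12: j = 3.
C(10,3) = 120; 2^3 = 8; (-1)^7 = -1.
Coefficient = 120 · 8 · (-1) = -960.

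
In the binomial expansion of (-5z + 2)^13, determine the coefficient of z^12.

6347656250

The general term is C(13,j)·(-5z)^j·(2)^(13-j); the z^12 term has j = 12.
C(13,12) = 13.
Coefficient = C(13,12) · (-5)^12 · 2^1 = 13 · 244140625 · 2 = 6347656250.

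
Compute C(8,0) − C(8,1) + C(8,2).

The partial alternating sum Σ_{k=0}^{2} (−1)^k C(8,k) = (−1)^2 C(7,2) = 21.

21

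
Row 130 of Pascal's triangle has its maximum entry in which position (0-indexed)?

65

C(130,r) is maximized at r = 130/2 = 65.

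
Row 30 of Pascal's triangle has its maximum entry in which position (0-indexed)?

15

C(30,m) is maximized at m = 30/2 = 15.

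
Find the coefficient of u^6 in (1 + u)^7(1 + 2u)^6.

Coefficient of u^6 = Σ_{j} C(7,j)·1^j·C(6,6-j)·2^(6-j) for j from 0 to 6.
= 64 + 1344 + 5040 + 5600 + 2100 + 252 + 7 = 14407.

14407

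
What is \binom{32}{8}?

10518300

C(32,8) = (32·31·30·29·28·27·26·25) / 8! = 424097856000 / 40320 = 10518300.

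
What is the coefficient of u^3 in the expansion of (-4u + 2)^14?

The general term is C(14,j)·(-4u)^j·(2)^(14-j); the u^3 term has j = 3.
C(14,3) = 364.
Coefficient = C(14,3) · (-4)^3 · 2^11 = 364 · (-64) · 2048 = -47710208.

-47710208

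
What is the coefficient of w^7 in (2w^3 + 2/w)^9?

General term: C(9,j)·(2w^3)^j·(2/w)^(9-j), with w-exponent 3j − 1(9−j) = 4j − 9.
Set 4j − 9 = 7: j = 4.
C(9,4) = 126; 2^4 = 16; 2^5 = 32.
Coefficient = 126 · 16 · 32 = 64512.

64512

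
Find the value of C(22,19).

C(22,19) = C(22,3) by symmetry.
C(22,3) = (22·21·20) / 3! = 9240 / 6 = 1540.

1540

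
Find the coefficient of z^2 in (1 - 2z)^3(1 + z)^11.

Coefficient of z^2 = Σ_{j} C(3,j)·(-2)^j·C(11,2-j)·1^(2-j) for j from 0 to 2.
= 55 + (-66) + 12 = 1.

1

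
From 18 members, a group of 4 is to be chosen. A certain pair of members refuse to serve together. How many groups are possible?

2940

All 4-subsets: C(18,4) = 3060. Those containing both fixed elements: C(16,2) = 120.
3060 − 120 = 2940.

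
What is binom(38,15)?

C(38,15) = (38·37·36·35·34·33·32·31·30·29·28·27·26·25·24) / 15! = 20231404874494894080000 / 1307674368000 = 15471286560.

15471286560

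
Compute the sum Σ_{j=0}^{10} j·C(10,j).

5120

Differentiating (1+x)^10 and setting x=1: Σ j·C(10,j) = 10·2^9 = 5120.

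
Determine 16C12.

1820

C(16,12) = C(16,4) by symmetry.
C(16,4) = (16·15·14·13) / 4! = 43680 / 24 = 1820.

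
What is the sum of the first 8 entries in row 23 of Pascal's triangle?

390656

1 + 23 + 253 + 1771 + 8855 + 33649 + 100947 + 245157 = 390656.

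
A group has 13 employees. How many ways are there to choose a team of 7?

1716

This is C(13,7) = 1716.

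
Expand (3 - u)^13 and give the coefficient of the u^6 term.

3752892

The general term is C(13,j)·(3)^j·(-u)^(13-j); the u^6 term has j = 7.
C(13,7) = 1716.
Coefficient = C(13,7) · 3^7 = 1716 · 2187 = 3752892.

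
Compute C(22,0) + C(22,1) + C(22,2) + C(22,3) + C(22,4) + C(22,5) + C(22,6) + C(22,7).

280600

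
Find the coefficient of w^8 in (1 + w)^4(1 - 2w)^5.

-48

Coefficient of w^8 = Σ_{j} C(4,j)·1^j·C(5,8-j)·(-2)^(8-j) for j from 3 to 4.
= (-128) + 80 = -48.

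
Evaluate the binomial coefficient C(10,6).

210

C(10,6) = C(10,4) by symmetry.
C(10,4) = (10·9·8·7) / 4! = 5040 / 24 = 210.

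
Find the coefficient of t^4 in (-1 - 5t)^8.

The general term is C(8,j)·(-1)^j·(-5t)^(8-j); the t^4 term has j = 4.
C(8,4) = 70.
Coefficient = C(8,4) · (-5)^4 = 70 · 625 = 43750.

43750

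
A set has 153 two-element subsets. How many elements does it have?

n(n−1)/2 = 153 ⇒ n(n−1) = 306. Since 18·17 = 306, n = 18.

18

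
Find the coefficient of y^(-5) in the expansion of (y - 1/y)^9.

-36

General term: C(9,j)·(y)^j·(-1/y)^(9-j), with y-exponent 1j − 1(9−j) = 2j − 9.
Set 2j − 9 = -5: j = 2.
C(9,2) = 36; 1^2 = 1; (-1)^7 = -1.
Coefficient = 36 · 1 · (-1) = -36.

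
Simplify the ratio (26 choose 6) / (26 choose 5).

7/2

C(n,k+1)/C(n,k) = (n−k)/(k+1) = (26−5)/(5+1) = 21/6 = 7/2.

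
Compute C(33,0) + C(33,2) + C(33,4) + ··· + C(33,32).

4294967296

Even-r terms of row 33 sum to 2^32 = 4294967296.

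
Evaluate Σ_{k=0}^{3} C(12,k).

1 + 12 + 66 + 220 = 299.

299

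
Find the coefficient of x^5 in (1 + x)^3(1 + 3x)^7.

Coefficient of x^5 = Σ_{j} C(3,j)·1^j·C(7,5-j)·3^(5-j) for j from 0 to 3.
= 5103 + 8505 + 2835 + 189 = 16632.

16632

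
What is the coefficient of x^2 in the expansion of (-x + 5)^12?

The general term is C(12,j)·(-x)^j·(5)^(12-j); the x^2 term has j = 2.
C(12,2) = 66.
Coefficient = C(12,2) · 5^10 = 66 · 9765625 = 644531250.

644531250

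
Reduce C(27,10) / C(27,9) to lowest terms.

9/5

C(n,k+1)/C(n,k) = (n−k)/(k+1) = (27−9)/(9+1) = 18/10 = 9/5.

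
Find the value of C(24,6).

C(24,6) = (24·23·22·21·20·19) / 6! = 96909120 / 720 = 134596.

134596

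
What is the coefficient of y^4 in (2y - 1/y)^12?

126720

General term: C(12,j)·(2y)^j·(-1/y)^(12-j), with y-exponent 1j − 1(12−j) = 2j − 12.
Set 2j − 12 = 4: j = 8.
C(12,8) = 495; 2^8 = 256; (-1)^4 = 1.
Coefficient = 495 · 256 · 1 = 126720.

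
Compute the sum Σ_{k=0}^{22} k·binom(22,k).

Differentiating (1+x)^22 and setting x=1: Σ k·C(22,k) = 22·2^21 = 46137344.

46137344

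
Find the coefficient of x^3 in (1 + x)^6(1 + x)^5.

(1 + x)^6(1 + x)^5 = (1 + x)^11, so the coefficient of x^3 is C(11,3)·1^3 = 165·1 = 165.

165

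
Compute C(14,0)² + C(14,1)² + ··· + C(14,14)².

40116600

Σ C(14,k)² is the coefficient of x^14 in (1+x)^14(1+x)^14 = (1+x)^28, i.e. C(28,14) = 40116600.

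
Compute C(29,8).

4292145

C(29,8) = (29·28·27·26·25·24·23·22) / 8! = 173059286400 / 40320 = 4292145.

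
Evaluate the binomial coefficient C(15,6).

5005

C(15,6) = (15·14·13·12·11·10) / 6! = 3603600 / 720 = 5005.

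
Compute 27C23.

17550

C(27,23) = C(27,4) by symmetry.
C(27,4) = (27·26·25·24) / 4! = 421200 / 24 = 17550.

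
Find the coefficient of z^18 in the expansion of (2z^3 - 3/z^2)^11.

-1140480

General term: C(11,j)·(2z^3)^j·(-3/z^2)^(11-j), with z-exponent 3j − 2(11−j) = 5j − 22.
Set 5j − 22 = 18: j = 8.
C(11,8) = 165; 2^8 = 256; (-3)^3 = -27.
Coefficient = 165 · 256 · (-27) = -1140480.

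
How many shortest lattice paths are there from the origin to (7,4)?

Each path is a sequence of 11 steps with 7 rights: C(11,7) = 330.

330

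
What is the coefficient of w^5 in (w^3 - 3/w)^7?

General term: C(7,j)·(w^3)^j·(-3/w)^(7-j), with w-exponent 3j − 1(7−j) = 4j − 7.
Set 4j − 7 = 5: j = 3.
C(7,3) = 35; 1^3 = 1; (-3)^4 = 81.
Coefficient = 35 · 1 · 81 = 2835.

2835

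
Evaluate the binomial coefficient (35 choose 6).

C(35,6) = (35·34·33·32·31·30) / 6! = 1168675200 / 720 = 1623160.

1623160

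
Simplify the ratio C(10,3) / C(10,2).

C(n,k+1)/C(n,k) = (n−k)/(k+1) = (10−2)/(2+1) = 8/3.

8/3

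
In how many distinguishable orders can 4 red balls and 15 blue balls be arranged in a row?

Choose positions for the red balls: C(19,4) = 3876.

3876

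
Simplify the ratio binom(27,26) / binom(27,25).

C(n,k+1)/C(n,k) = (n−k)/(k+1) = (27−25)/(25+1) = 2/26 = 1/13.

1/13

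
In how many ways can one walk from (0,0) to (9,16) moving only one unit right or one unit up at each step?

Each path is a sequence of 25 steps with 9 rights: C(25,9) = 2042975.

2042975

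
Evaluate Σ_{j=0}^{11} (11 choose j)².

705432

By Vandermonde's identity, Σ C(11,j)² = C(22,11) = 705432.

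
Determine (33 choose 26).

4272048

C(33,26) = C(33,7) by symmetry.
C(33,7) = (33·32·31·30·29·28·27) / 7! = 21531121920 / 5040 = 4272048.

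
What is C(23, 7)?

C(23,7) = (23·22·21·20·19·18·17) / 7! = 1235591280 / 5040 = 245157.

245157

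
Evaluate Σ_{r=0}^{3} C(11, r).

232

1 + 11 + 55 + 165 = 232.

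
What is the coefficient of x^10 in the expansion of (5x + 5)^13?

349121093750

The general term is C(13,j)·(5x)^j·(5)^(13-j); the x^10 term has j = 10.
C(13,10) = 286.
Coefficient = C(13,10) · 5^10 · 5^3 = 286 · 9765625 · 125 = 349121093750.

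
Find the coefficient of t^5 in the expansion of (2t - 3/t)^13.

29652480

General term: C(13,j)·(2t)^j·(-3/t)^(13-j), with t-exponent 1j − 1(13−j) = 2j − 13.
Set 2j − 13 = 5: j = 9.
C(13,9) = 715; 2^9 = 512; (-3)^4 = 81.
Coefficient = 715 · 512 · 81 = 29652480.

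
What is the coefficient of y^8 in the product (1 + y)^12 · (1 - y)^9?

-126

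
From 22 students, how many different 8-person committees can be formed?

This is C(22,8) = 319770.

319770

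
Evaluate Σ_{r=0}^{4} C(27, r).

1 + 27 + 351 + 2925 + 17550 = 20854.

20854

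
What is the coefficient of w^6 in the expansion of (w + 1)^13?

1716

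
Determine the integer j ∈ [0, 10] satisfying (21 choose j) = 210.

C(21,j) increases on 0 ≤ j ≤ 10. C(21,1) = 21 and C(21,2) = 210, so j = 2.

2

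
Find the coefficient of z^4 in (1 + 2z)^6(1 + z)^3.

912

Coefficient of z^4 = Σ_{j} C(6,j)·2^j·C(3,4-j)·1^(4-j) for j from 1 to 4.
= 12 + 180 + 480 + 240 = 912.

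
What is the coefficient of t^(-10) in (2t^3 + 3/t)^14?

44641044

General term: C(14,j)·(2t^3)^j·(3/t)^(14-j), with t-exponent 3j − 1(14−j) = 4j − 14.
Set 4j − 14 = -10: j = 1.
C(14,1) = 14; 2^1 = 2; 3^13 = 1594323.
Coefficient = 14 · 2 · 1594323 = 44641044.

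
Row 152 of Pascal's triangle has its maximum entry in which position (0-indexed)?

76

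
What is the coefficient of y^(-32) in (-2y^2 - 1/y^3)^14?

General term: C(14,j)·(-2y^2)^j·(-1/y^3)^(14-j), with y-exponent 2j − 3(14−j) = 5j − 42.
Set 5j − 42 = -32: j = 2.
C(14,2) = 91; (-2)^2 = 4; (-1)^12 = 1.
Coefficient = 91 · 4 · 1 = 364.

364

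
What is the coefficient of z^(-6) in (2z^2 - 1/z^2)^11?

General term: C(11,j)·(2z^2)^j·(-1/z^2)^(11-j), with z-exponent 2j − 2(11−j) = 4j − 22.
Set 4j − 22 = -6: j = 4.
C(11,4) = 330; 2^4 = 16; (-1)^7 = -1.
Coefficient = 330 · 16 · (-1) = -5280.

-5280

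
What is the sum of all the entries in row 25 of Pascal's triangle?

33554432

The entries of row 25 sum to 2^25 = 33554432.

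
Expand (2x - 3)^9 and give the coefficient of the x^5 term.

The general term is C(9,j)·(2x)^j·(-3)^(9-j); the x^5 term has j = 5.
C(9,5) = 126.
Coefficient = C(9,5) · 2^5 · (-3)^4 = 126 · 32 · 81 = 326592.

326592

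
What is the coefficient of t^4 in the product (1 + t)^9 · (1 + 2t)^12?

Coefficient of t^4 = Σ_{j} C(9,j)·1^j·C(12,4-j)·2^(4-j) for j from 0 to 4.
= 7920 + 15840 + 9504 + 2016 + 126 = 35406.

35406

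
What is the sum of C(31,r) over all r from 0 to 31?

Setting x = 1 in (1+x)^31 gives Σ C(31,r) = 2^31 = 2147483648.

2147483648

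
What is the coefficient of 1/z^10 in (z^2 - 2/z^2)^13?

-366080

General term: C(13,j)·(z^2)^j·(-2/z^2)^(13-j), with z-exponent 2j − 2(13−j) = 4j − 26.
Set 4j − 26 = -10: j = 4.
C(13,4) = 715; 1^4 = 1; (-2)^9 = -512.
Coefficient = 715 · 1 · (-512) = -366080.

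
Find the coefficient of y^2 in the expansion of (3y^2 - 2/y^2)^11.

General term: C(11,j)·(3y^2)^j·(-2/y^2)^(11-j), with y-exponent 2j − 2(11−j) = 4j − 22.
Set 4j − 22 = 2: j = 6.
C(11,6) = 462; 3^6 = 729; (-2)^5 = -32.
Coefficient = 462 · 729 · (-32) = -10777536.

-10777536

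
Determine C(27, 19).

C(27,19) = C(27,8) by symmetry.
C(27,8) = (27·26·25·24·23·22·21·20) / 8! = 89513424000 / 40320 = 2220075.

2220075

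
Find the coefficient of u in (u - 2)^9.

The general term is C(9,j)·(u)^j·(-2)^(9-j); the u^1 term has j = 1.
C(9,1) = 9.
Coefficient = C(9,1) · (-2)^8 = 9 · 256 = 2304.

2304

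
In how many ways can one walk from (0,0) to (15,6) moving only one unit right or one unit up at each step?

54264

Each path is a sequence of 21 steps with 15 rights: C(21,15) = 54264.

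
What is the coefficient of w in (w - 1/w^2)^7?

General term: C(7,j)·(w)^j·(-1/w^2)^(7-j), with w-exponent 1j − 2(7−j) = 3j − 14.
Set 3j − 14 = 1: j = 5.
C(7,5) = 21; 1^5 = 1; (-1)^2 = 1.
Coefficient = 21 · 1 · 1 = 21.

21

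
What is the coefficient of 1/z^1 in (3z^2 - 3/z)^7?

General term: C(7,j)·(3z^2)^j·(-3/z)^(7-j), with z-exponent 2j − 1(7−j) = 3j − 7.
Set 3j − 7 = -1: j = 2.
C(7,2) = 21; 3^2 = 9; (-3)^5 = -243.
Coefficient = 21 · 9 · (-243) = -45927.

-45927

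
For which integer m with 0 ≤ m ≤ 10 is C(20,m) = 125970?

C(20,m) increases on 0 ≤ m ≤ 10. C(20,7) = 77520 and C(20,8) = 125970, so m = 8.

8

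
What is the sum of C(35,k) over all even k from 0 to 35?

17179869184

Half of (1+1)^35 + (1−1)^35 gives the even-index sum: 2^34 = 17179869184.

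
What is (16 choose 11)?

4368

C(16,11) = C(16,5) by symmetry.
C(16,5) = (16·15·14·13·12) / 5! = 524160 / 120 = 4368.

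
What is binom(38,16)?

22239974430

C(38,16) = (38·37·36·35·34·33·32·31·30·29·28·27·26·25·24·23) / 16! = 465322312113382563840000 / 20922789888000 = 22239974430.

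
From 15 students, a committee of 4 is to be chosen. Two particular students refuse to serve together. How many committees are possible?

1287

All 4-subsets: C(15,4) = 1365. Those containing both fixed elements: C(13,2) = 78.
1365 − 78 = 1287.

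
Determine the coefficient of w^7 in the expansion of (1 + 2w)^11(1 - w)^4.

Coefficient of w^7 = Σ_{j} C(11,j)·2^j·C(4,7-j)·(-1)^(7-j) for j from 3 to 7.
= 1320 + (-21120) + 88704 + (-118272) + 42240 = -7128.

-7128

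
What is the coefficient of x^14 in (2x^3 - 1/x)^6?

-192

General term: C(6,j)·(2x^3)^j·(-1/x)^(6-j), with x-exponent 3j − 1(6−j) = 4j − 6.
Set 4j − 6 = 14: j = 5.
C(6,5) = 6; 2^5 = 32; (-1)^1 = -1.
Coefficient = 6 · 32 · (-1) = -192.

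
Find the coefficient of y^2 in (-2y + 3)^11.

The general term is C(11,j)·(-2y)^j·(3)^(11-j); the y^2 term has j = 2.
C(11,2) = 55.
Coefficient = C(11,2) · (-2)^2 · 3^9 = 55 · 4 · 19683 = 4330260.

4330260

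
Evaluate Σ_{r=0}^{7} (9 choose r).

1 + 9 + 36 + 84 + 126 + 126 + 84 + 36 = 502.

502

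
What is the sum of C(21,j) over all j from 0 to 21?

The entries of row 21 sum to 2^21 = 2097152.

2097152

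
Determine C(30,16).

C(30,16) = C(30,14) by symmetry.
C(30,14) = (30·29·28·27·26·25·24·23·22·21·20·19·18·17) / 14! = 12677700308232960000 / 87178291200 = 145422675.

145422675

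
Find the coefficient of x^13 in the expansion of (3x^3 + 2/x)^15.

3602776320

General term: C(15,j)·(3x^3)^j·(2/x)^(15-j), with x-exponent 3j − 1(15−j) = 4j − 15.
Set 4j − 15 = 13: j = 7.
C(15,7) = 6435; 3^7 = 2187; 2^8 = 256.
Coefficient = 6435 · 2187 · 256 = 3602776320.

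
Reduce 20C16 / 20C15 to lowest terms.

5/16

C(n,k+1)/C(n,k) = (n−k)/(k+1) = (20−15)/(15+1) = 5/16.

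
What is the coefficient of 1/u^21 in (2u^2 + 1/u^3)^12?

1760

General term: C(12,j)·(2u^2)^j·(1/u^3)^(12-j), with u-exponent 2j − 3(12−j) = 5j − 36.
Set 5j − 36 = -21: j = 3.
C(12,3) = 220; 2^3 = 8; 1^9 = 1.
Coefficient = 220 · 8 · 1 = 1760.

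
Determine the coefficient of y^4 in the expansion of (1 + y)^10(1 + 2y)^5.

Coefficient of y^4 = Σ_{j} C(10,j)·1^j·C(5,4-j)·2^(4-j) for j from 0 to 4.
= 80 + 800 + 1800 + 1200 + 210 = 4090.

4090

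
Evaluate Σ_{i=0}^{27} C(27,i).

134217728

The entries of row 27 sum to 2^27 = 134217728.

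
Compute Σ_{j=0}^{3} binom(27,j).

3304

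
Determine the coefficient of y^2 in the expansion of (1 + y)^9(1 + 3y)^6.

Coefficient of y^2 = Σ_{j} C(9,j)·1^j·C(6,2-j)·3^(2-j) for j from 0 to 2.
= 135 + 162 + 36 = 333.

333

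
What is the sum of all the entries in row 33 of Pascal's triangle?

8589934592

Setting x = 1 in (1+x)^33 gives Σ C(33,j) = 2^33 = 8589934592.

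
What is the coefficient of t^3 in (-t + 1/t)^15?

-5005

General term: C(15,j)·(-t)^j·(1/t)^(15-j), with t-exponent 1j − 1(15−j) = 2j − 15.
Set 2j − 15 = 3: j = 9.
C(15,9) = 5005; (-1)^9 = -1; 1^6 = 1.
Coefficient = 5005 · (-1) · 1 = -5005.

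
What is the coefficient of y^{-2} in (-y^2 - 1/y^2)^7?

General term: C(7,j)·(-y^2)^j·(-1/y^2)^(7-j), with y-exponent 2j − 2(7−j) = 4j − 14.
Set 4j − 14 = -2: j = 3.
C(7,3) = 35; (-1)^3 = -1; (-1)^4 = 1.
Coefficient = 35 · (-1) · 1 = -35.

-35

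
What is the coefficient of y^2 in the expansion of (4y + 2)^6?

The general term is C(6,j)·(4y)^j·(2)^(6-j); the y^2 term has j = 2.
C(6,2) = 15.
Coefficient = C(6,2) · 4^2 · 2^4 = 15 · 16 · 16 = 3840.

3840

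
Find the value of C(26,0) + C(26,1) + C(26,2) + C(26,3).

2952

1 + 26 + 325 + 2600 = 2952.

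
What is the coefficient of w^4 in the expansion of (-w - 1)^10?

210

The general term is C(10,j)·(-w)^j·(-1)^(10-j); the w^4 term has j = 4.
C(10,4) = 210.
Coefficient = C(10,4) = 210.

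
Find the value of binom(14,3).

364

C(14,3) = (14·13·12) / 3! = 2184 / 6 = 364.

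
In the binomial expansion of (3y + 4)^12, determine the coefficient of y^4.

2627665920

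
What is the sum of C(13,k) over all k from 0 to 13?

The entries of row 13 sum to 2^13 = 8192.

8192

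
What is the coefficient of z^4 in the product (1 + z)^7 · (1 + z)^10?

2380

(1 + z)^7(1 + z)^10 = (1 + z)^17, so the coefficient of z^4 is C(17,4)·1^4 = 2380·1 = 2380.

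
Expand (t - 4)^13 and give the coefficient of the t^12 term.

-52

The general term is C(13,j)·(t)^j·(-4)^(13-j); the t^12 term has j = 12.
C(13,12) = 13.
Coefficient = C(13,12) · (-4)^1 = 13 · (-4) = -52.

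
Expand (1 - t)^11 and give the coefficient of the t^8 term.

The general term is C(11,j)·(1)^j·(-t)^(11-j); the t^8 term has j = 3.
C(11,3) = 165.
Coefficient = C(11,3) = 165.

165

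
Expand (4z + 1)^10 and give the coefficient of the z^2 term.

The general term is C(10,j)·(4z)^j·(1)^(10-j); the z^2 term has j = 2.
C(10,2) = 45.
Coefficient = C(10,2) · 4^2 = 45 · 16 = 720.

720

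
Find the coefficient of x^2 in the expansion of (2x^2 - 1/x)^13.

41184

General term: C(13,j)·(2x^2)^j·(-1/x)^(13-j), with x-exponent 2j − 1(13−j) = 3j − 13.
Set 3j − 13 = 2: j = 5.
C(13,5) = 1287; 2^5 = 32; (-1)^8 = 1.
Coefficient = 1287 · 32 · 1 = 41184.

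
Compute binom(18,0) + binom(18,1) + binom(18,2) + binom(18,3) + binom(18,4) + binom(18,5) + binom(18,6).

31180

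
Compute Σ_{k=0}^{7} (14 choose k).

9908

1 + 14 + 91 + 364 + 1001 + 2002 + 3003 + 3432 = 9908.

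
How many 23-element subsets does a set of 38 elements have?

C(38,23) = C(38,15) by symmetry.
C(38,15) = (38·37·36·35·34·33·32·31·30·29·28·27·26·25·24) / 15! = 20231404874494894080000 / 1307674368000 = 15471286560.

15471286560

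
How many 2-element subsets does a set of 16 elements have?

120

C(16,2) = (16·15) / 2! = 240 / 2 = 120.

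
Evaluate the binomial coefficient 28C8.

C(28,8) = (28·27·26·25·24·23·22·21) / 8! = 125318793600 / 40320 = 3108105.

3108105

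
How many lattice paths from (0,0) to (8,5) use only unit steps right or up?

Each path is a sequence of 13 steps with 8 rights: C(13,8) = 1287.

1287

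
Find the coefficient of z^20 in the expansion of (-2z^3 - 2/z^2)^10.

46080

General term: C(10,j)·(-2z^3)^j·(-2/z^2)^(10-j), with z-exponent 3j − 2(10−j) = 5j − 20.
Set 5j − 20 = 20: j = 8.
C(10,8) = 45; (-2)^8 = 256; (-2)^2 = 4.
Coefficient = 45 · 256 · 4 = 46080.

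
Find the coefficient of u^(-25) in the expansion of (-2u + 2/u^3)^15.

-98402304

General term: C(15,j)·(-2u)^j·(2/u^3)^(15-j), with u-exponent 1j − 3(15−j) = 4j − 45.
Set 4j − 45 = -25: j = 5.
C(15,5) = 3003; (-2)^5 = -32; 2^10 = 1024.
Coefficient = 3003 · (-32) · 1024 = -98402304.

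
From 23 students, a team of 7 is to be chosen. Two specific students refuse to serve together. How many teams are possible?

224808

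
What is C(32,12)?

C(32,12) = (32·31·30·29·28·27·26·25·24·23·22·21) / 12! = 108155131628544000 / 479001600 = 225792840.

225792840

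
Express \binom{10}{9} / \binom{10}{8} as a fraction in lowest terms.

C(n,k+1)/C(n,k) = (n−k)/(k+1) = (10−8)/(8+1) = 2/9.

2/9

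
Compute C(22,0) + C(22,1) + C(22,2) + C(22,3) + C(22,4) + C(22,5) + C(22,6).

1 + 22 + 231 + 1540 + 7315 + 26334 + 74613 = 110056.

110056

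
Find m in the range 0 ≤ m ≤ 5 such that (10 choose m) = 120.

3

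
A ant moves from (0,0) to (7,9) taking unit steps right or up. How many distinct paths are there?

Each path is a sequence of 16 steps with 7 rights: C(16,7) = 11440.

11440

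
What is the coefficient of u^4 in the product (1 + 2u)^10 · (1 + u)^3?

Coefficient of u^4 = Σ_{j} C(10,j)·2^j·C(3,4-j)·1^(4-j) for j from 1 to 4.
= 20 + 540 + 2880 + 3360 = 6800.

6800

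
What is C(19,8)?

C(19,8) = (19·18·17·16·15·14·13·12) / 8! = 3047466240 / 40320 = 75582.

75582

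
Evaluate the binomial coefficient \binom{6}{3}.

C(6,3) = (6·5·4) / 3! = 120 / 6 = 20.

20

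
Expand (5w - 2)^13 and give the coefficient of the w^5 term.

1029600000

The general term is C(13,j)·(5w)^j·(-2)^(13-j); the w^5 term has j = 5.
C(13,5) = 1287.
Coefficient = C(13,5) · 5^5 · (-2)^8 = 1287 · 3125 · 256 = 1029600000.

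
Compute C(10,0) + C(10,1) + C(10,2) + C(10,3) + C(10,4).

386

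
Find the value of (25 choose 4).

C(25,4) = (25·24·23·22) / 4! = 303600 / 24 = 12650.

12650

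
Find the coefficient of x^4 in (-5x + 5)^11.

16113281250

The general term is C(11,j)·(-5x)^j·(5)^(11-j); the x^4 term has j = 4.
C(11,4) = 330.
Coefficient = C(11,4) · (-5)^4 · 5^7 = 330 · 625 · 78125 = 16113281250.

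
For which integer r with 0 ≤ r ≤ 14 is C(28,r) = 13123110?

10

C(28,r) increases on 0 ≤ r ≤ 14. C(28,9) = 6906900 and C(28,10) = 13123110, so r = 10.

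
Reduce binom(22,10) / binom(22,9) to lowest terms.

C(n,k+1)/C(n,k) = (n−k)/(k+1) = (22−9)/(9+1) = 13/10.

13/10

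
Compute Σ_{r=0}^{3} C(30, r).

1 + 30 + 435 + 4060 = 4526.

4526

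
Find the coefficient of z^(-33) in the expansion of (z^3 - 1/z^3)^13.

13

General term: C(13,j)·(z^3)^j·(-1/z^3)^(13-j), with z-exponent 3j − 3(13−j) = 6j − 39.
Set 6j − 39 = -33: j = 1.
C(13,1) = 13; 1^1 = 1; (-1)^12 = 1.
Coefficient = 13 · 1 · 1 = 13.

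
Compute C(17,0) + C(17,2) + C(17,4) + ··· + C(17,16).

65536

Half of (1+1)^17 + (1−1)^17 gives the even-index sum: 2^16 = 65536.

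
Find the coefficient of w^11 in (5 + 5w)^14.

2221679687500

The general term is C(14,j)·(5)^j·(5w)^(14-j); the w^11 term has j = 3.
C(14,3) = 364.
Coefficient = C(14,3) · 5^3 · 5^11 = 364 · 125 · 48828125 = 2221679687500.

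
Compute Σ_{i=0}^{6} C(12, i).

2510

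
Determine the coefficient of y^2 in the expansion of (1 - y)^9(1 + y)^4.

6

Coefficient of y^2 = Σ_{j} C(9,j)·(-1)^j·C(4,2-j)·1^(2-j) for j from 0 to 2.
= 6 + (-36) + 36 = 6.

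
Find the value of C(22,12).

646646

C(22,12) = C(22,10) by symmetry.
C(22,10) = (22·21·20·19·18·17·16·15·14·13) / 10! = 2346549004800 / 3628800 = 646646.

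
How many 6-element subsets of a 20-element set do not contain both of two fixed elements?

All 6-subsets: C(20,6) = 38760. Those containing both fixed elements: C(18,4) = 3060.
38760 − 3060 = 35700.

35700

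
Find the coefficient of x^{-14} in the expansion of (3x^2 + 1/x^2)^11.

General term: C(11,j)·(3x^2)^j·(1/x^2)^(11-j), with x-exponent 2j − 2(11−j) = 4j − 22.
Set 4j − 22 = -14: j = 2.
C(11,2) = 55; 3^2 = 9; 1^9 = 1.
Coefficient = 55 · 9 · 1 = 495.

495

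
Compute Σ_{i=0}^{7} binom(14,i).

1 + 14 + 91 + 364 + 1001 + 2002 + 3003 + 3432 = 9908.

9908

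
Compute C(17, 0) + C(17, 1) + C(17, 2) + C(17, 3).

834

1 + 17 + 136 + 680 = 834.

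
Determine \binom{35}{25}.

183579396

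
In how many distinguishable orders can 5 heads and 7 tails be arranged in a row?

792

Choose positions for the heads: C(12,5) = 792.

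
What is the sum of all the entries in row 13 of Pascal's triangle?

8192

Setting x = 1 in (1+x)^13 gives Σ C(13,j) = 2^13 = 8192.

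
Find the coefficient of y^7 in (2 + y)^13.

The general term is C(13,j)·(2)^j·(y)^(13-j); the y^7 term has j = 6.
C(13,6) = 1716.
Coefficient = C(13,6) · 2^6 = 1716 · 64 = 109824.

109824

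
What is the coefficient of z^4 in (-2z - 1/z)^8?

General term: C(8,j)·(-2z)^j·(-1/z)^(8-j), with z-exponent 1j − 1(8−j) = 2j − 8.
Set 2j − 8 = 4: j = 6.
C(8,6) = 28; (-2)^6 = 64; (-1)^2 = 1.
Coefficient = 28 · 64 · 1 = 1792.

1792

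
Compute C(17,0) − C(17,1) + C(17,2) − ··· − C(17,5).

-4368

The partial alternating sum Σ_{k=0}^{5} (−1)^k C(17,k) = (−1)^5 C(16,5) = -4368.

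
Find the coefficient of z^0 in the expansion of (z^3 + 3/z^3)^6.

540

General term: C(6,j)·(z^3)^j·(3/z^3)^(6-j), with z-exponent 3j − 3(6−j) = 6j − 18.
Set 6j − 18 = 0: j = 3.
C(6,3) = 20; 1^3 = 1; 3^3 = 27.
Coefficient = 20 · 1 · 27 = 540.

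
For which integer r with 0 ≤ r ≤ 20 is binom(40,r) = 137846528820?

20

C(40,r) increases on 0 ≤ r ≤ 20. C(40,19) = 131282408400 and C(40,20) = 137846528820, so r = 20.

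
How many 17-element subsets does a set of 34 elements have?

2333606220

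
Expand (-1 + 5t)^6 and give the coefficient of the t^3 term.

The general term is C(6,j)·(-1)^j·(5t)^(6-j); the t^3 term has j = 3.
C(6,3) = 20.
Coefficient = C(6,3) · (-1)^3 · 5^3 = 20 · (-1) · 125 = -2500.

-2500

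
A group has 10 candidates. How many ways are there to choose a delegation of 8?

45

This is C(10,8) = 45.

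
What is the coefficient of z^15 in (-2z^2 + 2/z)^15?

98402304

General term: C(15,j)·(-2z^2)^j·(2/z)^(15-j), with z-exponent 2j − 1(15−j) = 3j − 15.
Set 3j − 15 = 15: j = 10.
C(15,10) = 3003; (-2)^10 = 1024; 2^5 = 32.
Coefficient = 3003 · 1024 · 32 = 98402304.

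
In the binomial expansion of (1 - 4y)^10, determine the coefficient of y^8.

2949120

The general term is C(10,j)·(1)^j·(-4y)^(10-j); the y^8 term has j = 2.
C(10,2) = 45.
Coefficient = C(10,2) · (-4)^8 = 45 · 65536 = 2949120.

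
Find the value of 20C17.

C(20,17) = C(20,3) by symmetry.
C(20,3) = (20·19·18) / 3! = 6840 / 6 = 1140.

1140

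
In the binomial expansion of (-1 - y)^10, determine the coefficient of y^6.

210

The general term is C(10,j)·(-1)^j·(-y)^(10-j); the y^6 term has j = 4.
C(10,4) = 210.
Coefficient = C(10,4) = 210.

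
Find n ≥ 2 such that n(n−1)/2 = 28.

n(n−1)/2 = 28 ⇒ n(n−1) = 56. Since 8·7 = 56, n = 8.

8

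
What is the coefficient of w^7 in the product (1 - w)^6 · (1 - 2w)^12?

-1022760

Coefficient of w^7 = Σ_{j} C(6,j)·(-1)^j·C(12,7-j)·(-2)^(7-j) for j from 0 to 6.
= (-101376) + (-354816) + (-380160) + (-158400) + (-26400) + (-1584) + (-24) = -1022760.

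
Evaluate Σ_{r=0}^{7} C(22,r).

280600

1 + 22 + 231 + 1540 + 7315 + 26334 + 74613 + 170544 = 280600.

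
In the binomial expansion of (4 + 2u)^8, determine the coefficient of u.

262144

The general term is C(8,j)·(4)^j·(2u)^(8-j); the u^1 term has j = 7.
C(8,7) = 8.
Coefficient = C(8,7) · 4^7 · 2^1 = 8 · 16384 · 2 = 262144.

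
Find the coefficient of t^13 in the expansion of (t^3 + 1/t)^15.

General term: C(15,j)·(t^3)^j·(1/t)^(15-j), with t-exponent 3j − 1(15−j) = 4j − 15.
Set 4j − 15 = 13: j = 7.
C(15,7) = 6435; 1^7 = 1; 1^8 = 1.
Coefficient = 6435 · 1 · 1 = 6435.

6435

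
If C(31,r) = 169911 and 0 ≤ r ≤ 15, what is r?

5

C(31,r) increases on 0 ≤ r ≤ 15. C(31,4) = 31465 and C(31,5) = 169911, so r = 5.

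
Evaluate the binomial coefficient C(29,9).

10015005

C(29,9) = (29·28·27·26·25·24·23·22·21) / 9! = 3634245014400 / 362880 = 10015005.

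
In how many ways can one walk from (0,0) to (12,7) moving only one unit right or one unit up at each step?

50388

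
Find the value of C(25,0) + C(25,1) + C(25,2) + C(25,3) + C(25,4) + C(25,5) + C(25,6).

1 + 25 + 300 + 2300 + 12650 + 53130 + 177100 = 245506.

245506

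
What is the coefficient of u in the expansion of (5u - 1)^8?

The general term is C(8,j)·(5u)^j·(-1)^(8-j); the u^1 term has j = 1.
C(8,1) = 8.
Coefficient = C(8,1) · 5^1 · (-1)^7 = 8 · 5 · (-1) = -40.

-40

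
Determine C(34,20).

1391975640

C(34,20) = C(34,14) by symmetry.
C(34,14) = (34·33·32·31·30·29·28·27·26·25·24·23·22·21) / 14! = 121350057687226368000 / 87178291200 = 1391975640.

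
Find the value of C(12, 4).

495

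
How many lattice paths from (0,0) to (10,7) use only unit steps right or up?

19448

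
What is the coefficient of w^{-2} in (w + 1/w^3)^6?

15

General term: C(6,j)·(w)^j·(1/w^3)^(6-j), with w-exponent 1j − 3(6−j) = 4j − 18.
Set 4j − 18 = -2: j = 4.
C(6,4) = 15; 1^4 = 1; 1^2 = 1.
Coefficient = 15 · 1 · 1 = 15.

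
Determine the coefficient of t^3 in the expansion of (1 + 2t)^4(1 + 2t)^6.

(1 + 2t)^4(1 + 2t)^6 = (1 + 2t)^10, so the coefficient of t^3 is C(10,3)·2^3 = 120·8 = 960.

960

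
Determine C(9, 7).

36

C(9,7) = C(9,2) by symmetry.
C(9,2) = (9·8) / 2! = 72 / 2 = 36.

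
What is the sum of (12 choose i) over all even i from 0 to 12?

2048

Half of (1+1)^12 + (1−1)^12 gives the even-index sum: 2^11 = 2048.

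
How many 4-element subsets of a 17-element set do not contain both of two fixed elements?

All 4-subsets: C(17,4) = 2380. Those containing both fixed elements: C(15,2) = 105.
2380 − 105 = 2275.

2275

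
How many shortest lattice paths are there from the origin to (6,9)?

Each path is a sequence of 15 steps with 6 rights: C(15,6) = 5005.

5005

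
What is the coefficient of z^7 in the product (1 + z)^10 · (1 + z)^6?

Coefficient of z^7 = Σ_{j} C(10,j)·C(6,7-j) for j from 1 to 7.
= 10 + 270 + 1800 + 4200 + 3780 + 1260 + 120 = 11440.

11440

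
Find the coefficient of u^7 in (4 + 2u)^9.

73728

The general term is C(9,j)·(4)^j·(2u)^(9-j); the u^7 term has j = 2.
C(9,2) = 36.
Coefficient = C(9,2) · 4^2 · 2^7 = 36 · 16 · 128 = 73728.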